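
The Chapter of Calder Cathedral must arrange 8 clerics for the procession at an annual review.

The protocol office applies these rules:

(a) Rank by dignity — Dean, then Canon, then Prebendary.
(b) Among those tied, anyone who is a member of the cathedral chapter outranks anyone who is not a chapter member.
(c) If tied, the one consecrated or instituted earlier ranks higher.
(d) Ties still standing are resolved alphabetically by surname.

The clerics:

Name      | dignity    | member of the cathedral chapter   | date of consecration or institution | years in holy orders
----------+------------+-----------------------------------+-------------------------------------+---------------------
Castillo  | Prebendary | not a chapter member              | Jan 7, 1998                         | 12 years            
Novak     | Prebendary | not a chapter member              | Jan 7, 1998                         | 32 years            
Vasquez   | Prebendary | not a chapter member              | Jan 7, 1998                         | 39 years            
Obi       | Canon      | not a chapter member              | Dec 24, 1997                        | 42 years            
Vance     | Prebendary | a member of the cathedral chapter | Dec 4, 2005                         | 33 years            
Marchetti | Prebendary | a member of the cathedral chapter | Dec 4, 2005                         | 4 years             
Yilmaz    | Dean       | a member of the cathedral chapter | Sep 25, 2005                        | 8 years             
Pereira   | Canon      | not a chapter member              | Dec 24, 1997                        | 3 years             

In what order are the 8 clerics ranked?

Yilmaz, Obi, Pereira, Marchetti, Vance, Castillo, Novak, Vasquez

By dignity: Yilmaz (Dean); then Obi and Pereira (Canon); then Marchetti, Vance, Castillo, Novak and Vasquez (Prebendary).
Obi and Pereira are each not a chapter member, so the next rule applies.
Obi and Pereira both have date of consecration or institution Dec 24, 1997, so the next rule applies.
Among Obi and Pereira, alphabetically by surname: Obi before Pereira.
Among Marchetti, Vance, Castillo, Novak and Vasquez, a member of the cathedral chapter before not a chapter member: Marchetti and Vance (a member of the cathedral chapter) before Castillo, Novak and Vasquez (not a chapter member).
Marchetti and Vance both have date of consecration or institution Dec 4, 2005, so the next rule applies.
Among Marchetti and Vance, alphabetically by surname: Marchetti before Vance.
Castillo, Novak and Vasquez all have date of consecration or institution Jan 7, 1998, so the next rule applies.
Among Castillo, Novak and Vasquez, alphabetically by surname: Castillo before Novak before Vasquez.
Full order: Yilmaz, Obi, Pereira, Marchetti, Vance, Castillo, Novak, Vasquez.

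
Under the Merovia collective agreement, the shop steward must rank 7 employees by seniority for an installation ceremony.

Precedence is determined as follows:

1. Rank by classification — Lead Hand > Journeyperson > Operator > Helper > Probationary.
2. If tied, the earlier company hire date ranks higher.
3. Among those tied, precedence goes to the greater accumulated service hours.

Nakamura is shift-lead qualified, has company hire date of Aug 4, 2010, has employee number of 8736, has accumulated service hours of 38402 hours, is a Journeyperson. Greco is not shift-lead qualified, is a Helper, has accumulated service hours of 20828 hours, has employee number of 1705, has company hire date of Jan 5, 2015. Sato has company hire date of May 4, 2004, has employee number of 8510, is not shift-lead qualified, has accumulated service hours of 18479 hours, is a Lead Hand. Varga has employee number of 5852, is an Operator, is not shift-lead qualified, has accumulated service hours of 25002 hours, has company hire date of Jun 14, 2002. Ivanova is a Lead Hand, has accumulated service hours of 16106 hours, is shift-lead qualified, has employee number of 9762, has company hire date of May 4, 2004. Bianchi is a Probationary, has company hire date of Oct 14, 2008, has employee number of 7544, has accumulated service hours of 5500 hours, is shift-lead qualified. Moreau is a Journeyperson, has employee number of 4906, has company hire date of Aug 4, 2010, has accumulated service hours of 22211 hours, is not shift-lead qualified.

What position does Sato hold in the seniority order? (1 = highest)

By classification: Sato and Ivanova (Lead Hand); then Nakamura and Moreau (Journeyperson); then Varga (Operator); then Greco (Helper); then Bianchi (Probationary).
Sato and Ivanova both have company hire date May 4, 2004, so the next rule applies.
Among Sato and Ivanova, by accumulated service hours (higher first): Sato (18479 hours) before Ivanova (16106 hours).
Nakamura and Moreau both have company hire date Aug 4, 2010, so the next rule applies.
Among Nakamura and Moreau, by accumulated service hours (higher first): Nakamura (38402 hours) before Moreau (22211 hours).
Order: Sato, Ivanova, Nakamura, Moreau, Varga, Greco, Bianchi. So position 1.

1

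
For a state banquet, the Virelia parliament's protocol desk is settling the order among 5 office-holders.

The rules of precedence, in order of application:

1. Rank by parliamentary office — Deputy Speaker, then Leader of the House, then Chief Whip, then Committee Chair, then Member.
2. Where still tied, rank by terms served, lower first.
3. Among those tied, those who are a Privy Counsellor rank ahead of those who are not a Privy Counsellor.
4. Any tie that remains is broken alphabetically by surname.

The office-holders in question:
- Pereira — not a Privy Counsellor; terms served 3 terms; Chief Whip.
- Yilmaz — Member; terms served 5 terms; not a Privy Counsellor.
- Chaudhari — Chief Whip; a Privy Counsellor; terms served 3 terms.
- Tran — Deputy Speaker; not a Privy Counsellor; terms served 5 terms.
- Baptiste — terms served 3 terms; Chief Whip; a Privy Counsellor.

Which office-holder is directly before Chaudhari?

By parliamentary office: Tran (Deputy Speaker); then Baptiste, Chaudhari and Pereira (Chief Whip); then Yilmaz (Member).
Baptiste, Chaudhari and Pereira all have terms served 3 terms, so the next rule applies.
Among Baptiste, Chaudhari and Pereira, a Privy Counsellor before not a Privy Counsellor: Baptiste and Chaudhari (a Privy Counsellor) before Pereira (not a Privy Counsellor).
Among Baptiste and Chaudhari, alphabetically by surname: Baptiste before Chaudhari.
Order: Tran, Baptiste, Chaudhari, Pereira, Yilmaz.

Baptiste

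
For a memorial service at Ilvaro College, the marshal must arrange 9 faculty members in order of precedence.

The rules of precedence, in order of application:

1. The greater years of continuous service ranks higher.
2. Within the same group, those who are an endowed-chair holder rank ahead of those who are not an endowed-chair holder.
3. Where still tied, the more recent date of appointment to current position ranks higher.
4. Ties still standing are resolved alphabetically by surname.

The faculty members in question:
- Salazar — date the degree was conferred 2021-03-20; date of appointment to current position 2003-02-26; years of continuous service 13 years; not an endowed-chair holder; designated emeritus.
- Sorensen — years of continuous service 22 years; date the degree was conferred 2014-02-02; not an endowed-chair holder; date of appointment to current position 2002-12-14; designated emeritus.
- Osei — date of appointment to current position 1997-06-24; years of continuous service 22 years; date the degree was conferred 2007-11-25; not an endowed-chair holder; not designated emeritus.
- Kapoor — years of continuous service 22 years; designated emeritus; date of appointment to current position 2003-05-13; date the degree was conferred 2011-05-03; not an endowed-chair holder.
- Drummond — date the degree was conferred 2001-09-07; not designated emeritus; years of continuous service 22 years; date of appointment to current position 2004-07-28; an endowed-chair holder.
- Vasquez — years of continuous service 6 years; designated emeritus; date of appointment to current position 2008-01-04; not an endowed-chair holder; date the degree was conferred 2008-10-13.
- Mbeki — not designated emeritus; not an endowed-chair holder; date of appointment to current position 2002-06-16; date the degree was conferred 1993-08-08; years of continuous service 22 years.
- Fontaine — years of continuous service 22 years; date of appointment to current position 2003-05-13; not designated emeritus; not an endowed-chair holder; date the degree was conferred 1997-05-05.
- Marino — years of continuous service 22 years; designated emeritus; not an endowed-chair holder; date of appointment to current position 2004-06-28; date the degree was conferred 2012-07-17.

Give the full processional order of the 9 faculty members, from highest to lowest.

By years of continuous service (higher first): Drummond, Marino, Fontaine, Kapoor, Sorensen, Mbeki and Osei (each 22 years); then Salazar (13 years); then Vasquez (6 years).
Among Drummond, Marino, Fontaine, Kapoor, Sorensen, Mbeki and Osei, an endowed-chair holder before not an endowed-chair holder: Drummond (an endowed-chair holder) before Marino, Fontaine, Kapoor, Sorensen, Mbeki and Osei (not an endowed-chair holder).
Among Marino, Fontaine, Kapoor, Sorensen, Mbeki and Osei, by date of appointment to current position (later first): Marino (2004-06-28) before Fontaine and Kapoor (2003-05-13) before Sorensen (2002-12-14) before Mbeki (2002-06-16) before Osei (1997-06-24).
Among Fontaine and Kapoor, alphabetically by surname: Fontaine before Kapoor.
Full order: Drummond, Marino, Fontaine, Kapoor, Sorensen, Mbeki, Osei, Salazar, Vasquez.

Drummond, Marino, Fontaine, Kapoor, Sorensen, Mbeki, Osei, Salazar, Vasquez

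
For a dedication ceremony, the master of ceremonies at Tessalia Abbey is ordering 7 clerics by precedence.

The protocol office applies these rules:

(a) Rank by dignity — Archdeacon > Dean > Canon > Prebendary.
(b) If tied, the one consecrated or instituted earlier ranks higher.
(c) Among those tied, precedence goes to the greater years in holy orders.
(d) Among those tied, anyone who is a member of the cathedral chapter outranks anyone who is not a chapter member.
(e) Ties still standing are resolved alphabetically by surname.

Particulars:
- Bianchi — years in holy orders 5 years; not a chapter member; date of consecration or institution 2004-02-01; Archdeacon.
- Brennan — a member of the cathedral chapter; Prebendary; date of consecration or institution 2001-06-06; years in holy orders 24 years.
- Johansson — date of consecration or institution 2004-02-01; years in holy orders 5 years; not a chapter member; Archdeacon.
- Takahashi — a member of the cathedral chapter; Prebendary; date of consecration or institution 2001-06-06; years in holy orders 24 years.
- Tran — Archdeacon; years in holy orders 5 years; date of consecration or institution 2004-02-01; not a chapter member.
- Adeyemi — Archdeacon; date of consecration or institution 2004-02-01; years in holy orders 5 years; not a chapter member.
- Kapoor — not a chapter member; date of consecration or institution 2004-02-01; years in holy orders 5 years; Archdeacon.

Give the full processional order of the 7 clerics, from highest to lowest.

By dignity: Adeyemi, Bianchi, Johansson, Kapoor and Tran (Archdeacon); then Brennan and Takahashi (Prebendary).
Adeyemi, Bianchi, Johansson, Kapoor and Tran all have date of consecration or institution 2004-02-01, so the next rule applies.
Adeyemi, Bianchi, Johansson, Kapoor and Tran all have years in holy orders 5 years, so the next rule applies.
Adeyemi, Bianchi, Johansson, Kapoor and Tran are each not a chapter member, so the next rule applies.
Among Adeyemi, Bianchi, Johansson, Kapoor and Tran, alphabetically by surname: Adeyemi before Bianchi before Johansson before Kapoor before Tran.
Brennan and Takahashi both have date of consecration or institution 2001-06-06, so the next rule applies.
Brennan and Takahashi both have years in holy orders 24 years, so the next rule applies.
Brennan and Takahashi are each a member of the cathedral chapter, so the next rule applies.
Among Brennan and Takahashi, alphabetically by surname: Brennan before Takahashi.
Full order: Adeyemi, Bianchi, Johansson, Kapoor, Tran, Brennan, Takahashi.

Adeyemi, Bianchi, Johansson, Kapoor, Tran, Brennan, Takahashi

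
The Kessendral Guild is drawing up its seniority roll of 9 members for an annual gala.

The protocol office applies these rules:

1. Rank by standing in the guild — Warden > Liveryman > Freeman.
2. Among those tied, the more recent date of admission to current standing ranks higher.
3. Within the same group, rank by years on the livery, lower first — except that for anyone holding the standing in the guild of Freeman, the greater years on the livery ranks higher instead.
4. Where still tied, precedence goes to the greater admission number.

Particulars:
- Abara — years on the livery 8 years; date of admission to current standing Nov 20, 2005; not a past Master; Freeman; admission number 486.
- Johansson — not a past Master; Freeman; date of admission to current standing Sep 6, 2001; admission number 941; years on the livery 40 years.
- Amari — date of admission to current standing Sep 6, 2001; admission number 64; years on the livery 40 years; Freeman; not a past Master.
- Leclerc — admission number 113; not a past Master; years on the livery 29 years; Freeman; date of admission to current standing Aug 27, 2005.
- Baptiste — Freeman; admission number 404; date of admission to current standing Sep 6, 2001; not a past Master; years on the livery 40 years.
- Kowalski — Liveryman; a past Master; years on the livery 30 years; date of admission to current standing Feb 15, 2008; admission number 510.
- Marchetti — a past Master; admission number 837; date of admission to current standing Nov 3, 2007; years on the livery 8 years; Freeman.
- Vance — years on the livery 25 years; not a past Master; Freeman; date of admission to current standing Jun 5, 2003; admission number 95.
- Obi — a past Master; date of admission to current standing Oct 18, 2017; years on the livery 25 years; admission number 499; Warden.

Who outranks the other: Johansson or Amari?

Johansson

By standing in the guild: Obi (Warden); then Kowalski (Liveryman); then Marchetti, Abara, Leclerc, Vance, Johansson, Baptiste and Amari (Freeman).
Among Marchetti, Abara, Leclerc, Vance, Johansson, Baptiste and Amari, by date of admission to current standing (later first): Marchetti (Nov 3, 2007) before Abara (Nov 20, 2005) before Leclerc (Aug 27, 2005) before Vance (Jun 5, 2003) before Johansson, Baptiste and Amari (Sep 6, 2001).
Johansson, Baptiste and Amari all have years on the livery 40 years, so the next rule applies.
Among Johansson, Baptiste and Amari, by admission number (higher first): Johansson (941) before Baptiste (404) before Amari (64).
So Johansson takes precedence.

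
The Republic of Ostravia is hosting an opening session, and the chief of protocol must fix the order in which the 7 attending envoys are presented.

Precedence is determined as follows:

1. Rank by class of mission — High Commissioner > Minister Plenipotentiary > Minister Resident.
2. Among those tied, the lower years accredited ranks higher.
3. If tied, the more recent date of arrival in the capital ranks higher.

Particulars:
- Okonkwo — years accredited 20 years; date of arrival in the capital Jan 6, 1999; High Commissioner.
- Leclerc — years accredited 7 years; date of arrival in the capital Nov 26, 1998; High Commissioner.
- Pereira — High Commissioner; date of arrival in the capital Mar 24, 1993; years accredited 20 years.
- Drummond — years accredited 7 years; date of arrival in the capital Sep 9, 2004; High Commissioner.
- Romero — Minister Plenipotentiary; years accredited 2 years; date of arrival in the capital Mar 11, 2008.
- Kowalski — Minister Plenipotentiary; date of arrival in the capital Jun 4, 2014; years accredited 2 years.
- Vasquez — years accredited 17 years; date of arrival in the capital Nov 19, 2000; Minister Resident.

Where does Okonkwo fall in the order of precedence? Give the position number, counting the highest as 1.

By class of mission: Drummond, Leclerc, Okonkwo and Pereira (High Commissioner); then Kowalski and Romero (Minister Plenipotentiary); then Vasquez (Minister Resident).
Among Drummond, Leclerc, Okonkwo and Pereira, by years accredited (lower first): Drummond and Leclerc (7 years) before Okonkwo and Pereira (20 years).
Among Drummond and Leclerc, by date of arrival in the capital (later first): Drummond (Sep 9, 2004) before Leclerc (Nov 26, 1998).
Among Okonkwo and Pereira, by date of arrival in the capital (later first): Okonkwo (Jan 6, 1999) before Pereira (Mar 24, 1993).
Kowalski and Romero both have years accredited 2 years, so the next rule applies.
Among Kowalski and Romero, by date of arrival in the capital (later first): Kowalski (Jun 4, 2014) before Romero (Mar 11, 2008).
Order: Drummond, Leclerc, Okonkwo, Pereira, Kowalski, Romero, Vasquez. So position 3.

3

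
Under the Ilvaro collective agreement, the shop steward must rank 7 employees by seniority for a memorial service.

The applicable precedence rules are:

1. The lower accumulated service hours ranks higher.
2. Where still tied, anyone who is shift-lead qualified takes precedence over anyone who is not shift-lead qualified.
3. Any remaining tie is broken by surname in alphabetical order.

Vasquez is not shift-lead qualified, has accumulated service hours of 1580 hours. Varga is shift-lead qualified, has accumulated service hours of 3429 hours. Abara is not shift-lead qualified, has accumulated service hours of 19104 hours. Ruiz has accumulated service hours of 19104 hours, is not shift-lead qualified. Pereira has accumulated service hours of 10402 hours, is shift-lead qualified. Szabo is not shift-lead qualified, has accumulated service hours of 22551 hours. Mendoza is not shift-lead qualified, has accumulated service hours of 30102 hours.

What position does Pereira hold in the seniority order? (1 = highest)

By accumulated service hours (lower first): Vasquez (1580 hours); then Varga (3429 hours); then Pereira (10402 hours); then Abara and Ruiz (both 19104 hours); then Szabo (22551 hours); then Mendoza (30102 hours).
Abara and Ruiz are each not shift-lead qualified, so the next rule applies.
Among Abara and Ruiz, alphabetically by surname: Abara before Ruiz.
Order: Vasquez, Varga, Pereira, Abara, Ruiz, Szabo, Mendoza. So position 3.

3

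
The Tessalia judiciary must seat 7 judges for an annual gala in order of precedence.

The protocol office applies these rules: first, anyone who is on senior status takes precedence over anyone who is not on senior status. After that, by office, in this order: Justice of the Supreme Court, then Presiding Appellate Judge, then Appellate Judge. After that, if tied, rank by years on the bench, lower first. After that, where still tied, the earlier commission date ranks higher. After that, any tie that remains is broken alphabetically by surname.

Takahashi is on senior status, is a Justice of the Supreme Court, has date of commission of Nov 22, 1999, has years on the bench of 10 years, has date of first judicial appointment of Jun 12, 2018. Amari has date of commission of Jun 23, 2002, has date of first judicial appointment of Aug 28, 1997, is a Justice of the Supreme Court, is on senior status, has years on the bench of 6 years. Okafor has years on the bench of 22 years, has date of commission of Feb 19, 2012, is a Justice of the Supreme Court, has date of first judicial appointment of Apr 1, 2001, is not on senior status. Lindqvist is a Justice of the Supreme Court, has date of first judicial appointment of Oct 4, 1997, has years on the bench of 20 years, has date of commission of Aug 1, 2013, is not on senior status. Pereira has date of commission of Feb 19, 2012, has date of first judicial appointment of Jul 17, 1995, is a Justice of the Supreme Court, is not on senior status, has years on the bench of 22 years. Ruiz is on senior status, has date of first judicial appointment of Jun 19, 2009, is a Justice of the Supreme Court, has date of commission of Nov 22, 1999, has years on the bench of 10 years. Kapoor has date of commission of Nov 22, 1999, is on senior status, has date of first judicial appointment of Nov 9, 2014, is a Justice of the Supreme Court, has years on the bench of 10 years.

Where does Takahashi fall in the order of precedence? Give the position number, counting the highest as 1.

4

By the first rule: Amari, Kapoor, Ruiz and Takahashi (each on senior status); then Lindqvist, Okafor and Pereira (each not on senior status).
Amari, Kapoor, Ruiz and Takahashi are each Justice of the Supreme Court, so the next rule applies.
Among Amari, Kapoor, Ruiz and Takahashi, by years on the bench (lower first): Amari (6 years) before Kapoor, Ruiz and Takahashi (10 years).
Kapoor, Ruiz and Takahashi all have date of commission Nov 22, 1999, so the next rule applies.
Among Kapoor, Ruiz and Takahashi, alphabetically by surname: Kapoor before Ruiz before Takahashi.
Lindqvist, Okafor and Pereira are each Justice of the Supreme Court, so the next rule applies.
Among Lindqvist, Okafor and Pereira, by years on the bench (lower first): Lindqvist (20 years) before Okafor and Pereira (22 years).
Okafor and Pereira both have date of commission Feb 19, 2012, so the next rule applies.
Among Okafor and Pereira, alphabetically by surname: Okafor before Pereira.
Order: Amari, Kapoor, Ruiz, Takahashi, Lindqvist, Okafor, Pereira. So position 4.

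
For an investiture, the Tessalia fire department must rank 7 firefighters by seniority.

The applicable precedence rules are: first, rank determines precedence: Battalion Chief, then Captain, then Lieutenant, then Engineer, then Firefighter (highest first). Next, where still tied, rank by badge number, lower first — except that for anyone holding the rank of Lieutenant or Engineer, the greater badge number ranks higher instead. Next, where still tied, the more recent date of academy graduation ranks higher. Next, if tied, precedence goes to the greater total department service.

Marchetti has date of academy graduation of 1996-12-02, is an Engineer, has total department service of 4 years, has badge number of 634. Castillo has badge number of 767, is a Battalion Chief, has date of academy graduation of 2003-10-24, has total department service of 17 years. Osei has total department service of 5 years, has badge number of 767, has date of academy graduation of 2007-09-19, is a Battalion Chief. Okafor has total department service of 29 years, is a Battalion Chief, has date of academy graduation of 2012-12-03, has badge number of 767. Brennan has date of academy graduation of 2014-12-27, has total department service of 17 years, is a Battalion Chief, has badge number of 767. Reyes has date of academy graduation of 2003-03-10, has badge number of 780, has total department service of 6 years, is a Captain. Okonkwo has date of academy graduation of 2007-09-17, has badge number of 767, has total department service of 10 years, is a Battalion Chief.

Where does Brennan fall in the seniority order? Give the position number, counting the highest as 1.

By rank: Brennan, Okafor, Osei, Okonkwo and Castillo (Battalion Chief); then Reyes (Captain); then Marchetti (Engineer).
Brennan, Okafor, Osei, Okonkwo and Castillo all have badge number 767, so the next rule applies.
Among Brennan, Okafor, Osei, Okonkwo and Castillo, by date of academy graduation (later first): Brennan (2014-12-27) before Okafor (2012-12-03) before Osei (2007-09-19) before Okonkwo (2007-09-17) before Castillo (2003-10-24).
Order: Brennan, Okafor, Osei, Okonkwo, Castillo, Reyes, Marchetti. So position 1.

1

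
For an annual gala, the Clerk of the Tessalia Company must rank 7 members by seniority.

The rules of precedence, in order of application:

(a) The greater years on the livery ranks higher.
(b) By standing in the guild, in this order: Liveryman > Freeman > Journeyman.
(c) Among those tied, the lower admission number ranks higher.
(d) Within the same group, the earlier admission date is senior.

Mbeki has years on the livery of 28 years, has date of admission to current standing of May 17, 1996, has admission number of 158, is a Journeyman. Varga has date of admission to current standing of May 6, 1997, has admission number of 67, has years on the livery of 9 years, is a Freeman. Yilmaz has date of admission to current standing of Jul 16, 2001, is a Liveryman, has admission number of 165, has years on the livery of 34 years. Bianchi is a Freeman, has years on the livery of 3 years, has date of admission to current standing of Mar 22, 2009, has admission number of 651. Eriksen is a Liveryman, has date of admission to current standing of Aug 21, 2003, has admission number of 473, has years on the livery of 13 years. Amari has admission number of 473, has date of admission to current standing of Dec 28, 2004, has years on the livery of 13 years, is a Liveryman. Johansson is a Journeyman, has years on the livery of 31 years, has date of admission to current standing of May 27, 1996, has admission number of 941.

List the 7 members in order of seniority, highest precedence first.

Yilmaz, Johansson, Mbeki, Eriksen, Amari, Varga, Bianchi

By years on the livery (higher first): Yilmaz (34 years); then Johansson (31 years); then Mbeki (28 years); then Eriksen and Amari (both 13 years); then Varga (9 years); then Bianchi (3 years).
Eriksen and Amari are each Liveryman, so the next rule applies.
Eriksen and Amari both have admission number 473, so the next rule applies.
Among Eriksen and Amari, by date of admission to current standing (earlier first): Eriksen (Aug 21, 2003) before Amari (Dec 28, 2004).
Full order: Yilmaz, Johansson, Mbeki, Eriksen, Amari, Varga, Bianchi.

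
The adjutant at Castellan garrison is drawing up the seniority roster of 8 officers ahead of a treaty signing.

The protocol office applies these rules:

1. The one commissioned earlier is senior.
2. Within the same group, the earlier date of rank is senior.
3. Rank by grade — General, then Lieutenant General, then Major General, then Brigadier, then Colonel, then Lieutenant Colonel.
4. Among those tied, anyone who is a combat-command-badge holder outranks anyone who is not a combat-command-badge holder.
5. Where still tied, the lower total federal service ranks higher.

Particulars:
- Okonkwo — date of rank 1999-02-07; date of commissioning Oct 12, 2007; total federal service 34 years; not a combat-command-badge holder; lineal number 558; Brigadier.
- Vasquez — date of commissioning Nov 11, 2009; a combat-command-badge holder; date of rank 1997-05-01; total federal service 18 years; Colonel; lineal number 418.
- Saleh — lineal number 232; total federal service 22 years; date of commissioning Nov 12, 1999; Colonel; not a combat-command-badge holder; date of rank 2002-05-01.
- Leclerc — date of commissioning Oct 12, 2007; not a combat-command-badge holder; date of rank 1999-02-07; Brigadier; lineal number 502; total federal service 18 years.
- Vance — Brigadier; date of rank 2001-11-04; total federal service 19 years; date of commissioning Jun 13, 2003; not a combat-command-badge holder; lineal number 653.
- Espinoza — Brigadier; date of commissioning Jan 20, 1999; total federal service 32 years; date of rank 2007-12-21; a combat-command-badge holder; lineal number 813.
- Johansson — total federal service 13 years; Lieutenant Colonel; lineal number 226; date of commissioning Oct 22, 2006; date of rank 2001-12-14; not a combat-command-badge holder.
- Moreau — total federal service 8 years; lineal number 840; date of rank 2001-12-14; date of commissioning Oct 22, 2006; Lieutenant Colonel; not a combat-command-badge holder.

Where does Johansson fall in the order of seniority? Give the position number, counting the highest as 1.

5

By date of commissioning (earlier first): Espinoza (Jan 20, 1999); then Saleh (Nov 12, 1999); then Vance (Jun 13, 2003); then Moreau and Johansson (both Oct 22, 2006); then Leclerc and Okonkwo (both Oct 12, 2007); then Vasquez (Nov 11, 2009).
Moreau and Johansson both have date of rank 2001-12-14, so the next rule applies.
Moreau and Johansson are each Lieutenant Colonel, so the next rule applies.
Moreau and Johansson are each not a combat-command-badge holder, so the next rule applies.
Among Moreau and Johansson, by total federal service (lower first): Moreau (8 years) before Johansson (13 years).
Leclerc and Okonkwo both have date of rank 1999-02-07, so the next rule applies.
Leclerc and Okonkwo are each Brigadier, so the next rule applies.
Leclerc and Okonkwo are each not a combat-command-badge holder, so the next rule applies.
Among Leclerc and Okonkwo, by total federal service (lower first): Leclerc (18 years) before Okonkwo (34 years).
Order: Espinoza, Saleh, Vance, Moreau, Johansson, Leclerc, Okonkwo, Vasquez. So position 5.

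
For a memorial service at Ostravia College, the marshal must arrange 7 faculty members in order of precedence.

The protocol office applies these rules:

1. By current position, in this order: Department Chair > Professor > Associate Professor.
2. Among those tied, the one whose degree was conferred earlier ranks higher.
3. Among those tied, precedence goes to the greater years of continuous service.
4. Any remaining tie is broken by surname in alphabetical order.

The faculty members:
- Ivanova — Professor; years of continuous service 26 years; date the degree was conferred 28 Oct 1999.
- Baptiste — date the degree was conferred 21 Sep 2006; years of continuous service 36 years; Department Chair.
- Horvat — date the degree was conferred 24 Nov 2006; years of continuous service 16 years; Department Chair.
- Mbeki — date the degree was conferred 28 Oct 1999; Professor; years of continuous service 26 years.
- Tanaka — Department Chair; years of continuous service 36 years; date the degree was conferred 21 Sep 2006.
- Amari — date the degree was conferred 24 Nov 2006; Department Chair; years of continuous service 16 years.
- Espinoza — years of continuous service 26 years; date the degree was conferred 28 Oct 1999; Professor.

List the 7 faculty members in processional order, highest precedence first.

By current position: Baptiste, Tanaka, Amari and Horvat (Department Chair); then Espinoza, Ivanova and Mbeki (Professor).
Among Baptiste, Tanaka, Amari and Horvat, by date the degree was conferred (earlier first): Baptiste and Tanaka (21 Sep 2006) before Amari and Horvat (24 Nov 2006).
Baptiste and Tanaka both have years of continuous service 36 years, so the next rule applies.
Among Baptiste and Tanaka, alphabetically by surname: Baptiste before Tanaka.
Amari and Horvat both have years of continuous service 16 years, so the next rule applies.
Among Amari and Horvat, alphabetically by surname: Amari before Horvat.
Espinoza, Ivanova and Mbeki all have date the degree was conferred 28 Oct 1999, so the next rule applies.
Espinoza, Ivanova and Mbeki all have years of continuous service 26 years, so the next rule applies.
Among Espinoza, Ivanova and Mbeki, alphabetically by surname: Espinoza before Ivanova before Mbeki.
Full order: Baptiste, Tanaka, Amari, Horvat, Espinoza, Ivanova, Mbeki.

Baptiste, Tanaka, Amari, Horvat, Espinoza, Ivanova, Mbeki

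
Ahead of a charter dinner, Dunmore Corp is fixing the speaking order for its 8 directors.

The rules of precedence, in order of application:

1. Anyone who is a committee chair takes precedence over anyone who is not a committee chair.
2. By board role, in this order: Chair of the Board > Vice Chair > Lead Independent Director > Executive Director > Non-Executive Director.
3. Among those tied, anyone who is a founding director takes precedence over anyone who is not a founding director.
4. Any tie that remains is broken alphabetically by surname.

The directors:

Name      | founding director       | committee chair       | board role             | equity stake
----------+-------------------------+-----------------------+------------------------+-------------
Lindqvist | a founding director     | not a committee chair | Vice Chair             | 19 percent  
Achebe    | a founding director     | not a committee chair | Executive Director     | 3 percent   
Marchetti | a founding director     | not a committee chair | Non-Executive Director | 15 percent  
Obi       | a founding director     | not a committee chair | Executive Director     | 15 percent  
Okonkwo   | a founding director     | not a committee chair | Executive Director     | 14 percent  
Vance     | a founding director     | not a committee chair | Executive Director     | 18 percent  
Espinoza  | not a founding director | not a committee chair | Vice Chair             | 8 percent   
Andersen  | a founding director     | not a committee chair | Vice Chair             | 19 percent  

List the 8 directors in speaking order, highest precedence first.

Andersen, Lindqvist, Espinoza, Achebe, Obi, Okonkwo, Vance, Marchetti

By the first rule: Andersen, Lindqvist, Espinoza, Achebe, Obi, Okonkwo, Vance and Marchetti (each not a committee chair).
Among Andersen, Lindqvist, Espinoza, Achebe, Obi, Okonkwo, Vance and Marchetti, by board role: Andersen, Lindqvist and Espinoza (Vice Chair) before Achebe, Obi, Okonkwo and Vance (Executive Director) before Marchetti (Non-Executive Director).
Among Andersen, Lindqvist and Espinoza, a founding director before not a founding director: Andersen and Lindqvist (a founding director) before Espinoza (not a founding director).
Among Andersen and Lindqvist, alphabetically by surname: Andersen before Lindqvist.
Achebe, Obi, Okonkwo and Vance are each a founding director, so the next rule applies.
Among Achebe, Obi, Okonkwo and Vance, alphabetically by surname: Achebe before Obi before Okonkwo before Vance.
Full order: Andersen, Lindqvist, Espinoza, Achebe, Obi, Okonkwo, Vance, Marchetti.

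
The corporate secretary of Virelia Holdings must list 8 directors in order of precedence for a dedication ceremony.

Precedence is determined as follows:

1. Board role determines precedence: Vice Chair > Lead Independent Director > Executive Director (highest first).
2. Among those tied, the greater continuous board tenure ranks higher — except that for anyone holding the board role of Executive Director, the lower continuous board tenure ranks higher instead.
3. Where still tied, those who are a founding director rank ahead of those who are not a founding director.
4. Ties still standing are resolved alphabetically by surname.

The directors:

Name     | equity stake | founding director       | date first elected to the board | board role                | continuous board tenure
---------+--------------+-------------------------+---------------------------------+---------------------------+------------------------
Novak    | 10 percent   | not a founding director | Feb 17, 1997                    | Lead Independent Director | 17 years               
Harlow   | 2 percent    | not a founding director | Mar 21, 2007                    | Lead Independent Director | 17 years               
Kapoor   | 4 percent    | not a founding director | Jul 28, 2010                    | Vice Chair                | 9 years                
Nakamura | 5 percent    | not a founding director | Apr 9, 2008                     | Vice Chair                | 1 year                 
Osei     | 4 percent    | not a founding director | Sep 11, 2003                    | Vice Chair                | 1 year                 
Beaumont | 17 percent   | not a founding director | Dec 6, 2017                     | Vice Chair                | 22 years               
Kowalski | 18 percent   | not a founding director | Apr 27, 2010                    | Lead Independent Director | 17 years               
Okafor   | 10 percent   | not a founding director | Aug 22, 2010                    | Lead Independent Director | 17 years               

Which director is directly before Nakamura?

Kapoor

By board role: Beaumont, Kapoor, Nakamura and Osei (Vice Chair); then Harlow, Kowalski, Novak and Okafor (Lead Independent Director).
Among Beaumont, Kapoor, Nakamura and Osei, by continuous board tenure (higher first): Beaumont (22 years) before Kapoor (9 years) before Nakamura and Osei (1 year).
Nakamura and Osei are each not a founding director, so the next rule applies.
Among Nakamura and Osei, alphabetically by surname: Nakamura before Osei.
Harlow, Kowalski, Novak and Okafor all have continuous board tenure 17 years, so the next rule applies.
Harlow, Kowalski, Novak and Okafor are each not a founding director, so the next rule applies.
Among Harlow, Kowalski, Novak and Okafor, alphabetically by surname: Harlow before Kowalski before Novak before Okafor.
Order: Beaumont, Kapoor, Nakamura, Osei, Harlow, Kowalski, Novak, Okafor.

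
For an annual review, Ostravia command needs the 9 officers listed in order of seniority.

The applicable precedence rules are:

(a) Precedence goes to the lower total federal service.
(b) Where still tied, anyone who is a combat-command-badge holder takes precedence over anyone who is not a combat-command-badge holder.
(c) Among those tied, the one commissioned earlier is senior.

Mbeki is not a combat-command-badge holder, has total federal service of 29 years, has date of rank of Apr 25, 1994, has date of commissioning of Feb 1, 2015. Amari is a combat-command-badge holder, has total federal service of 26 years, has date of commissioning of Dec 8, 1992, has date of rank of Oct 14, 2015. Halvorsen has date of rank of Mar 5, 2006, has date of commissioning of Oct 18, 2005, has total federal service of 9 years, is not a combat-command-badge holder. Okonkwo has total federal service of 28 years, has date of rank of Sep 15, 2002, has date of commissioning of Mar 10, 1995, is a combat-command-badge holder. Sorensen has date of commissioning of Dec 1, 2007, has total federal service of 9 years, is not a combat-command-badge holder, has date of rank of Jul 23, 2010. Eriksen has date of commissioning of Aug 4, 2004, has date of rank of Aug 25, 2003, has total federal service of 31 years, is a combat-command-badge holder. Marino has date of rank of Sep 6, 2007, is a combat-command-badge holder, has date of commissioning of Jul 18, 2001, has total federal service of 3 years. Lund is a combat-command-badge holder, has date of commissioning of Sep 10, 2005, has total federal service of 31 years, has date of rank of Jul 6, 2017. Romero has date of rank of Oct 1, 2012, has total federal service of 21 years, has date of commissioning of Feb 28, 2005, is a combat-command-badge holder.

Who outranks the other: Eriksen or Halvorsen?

By total federal service (lower first): Marino (3 years); then Halvorsen and Sorensen (both 9 years); then Romero (21 years); then Amari (26 years); then Okonkwo (28 years); then Mbeki (29 years); then Eriksen and Lund (both 31 years).
Halvorsen and Sorensen are each not a combat-command-badge holder, so the next rule applies.
Among Halvorsen and Sorensen, by date of commissioning (earlier first): Halvorsen (Oct 18, 2005) before Sorensen (Dec 1, 2007).
Eriksen and Lund are each a combat-command-badge holder, so the next rule applies.
Among Eriksen and Lund, by date of commissioning (earlier first): Eriksen (Aug 4, 2004) before Lund (Sep 10, 2005).
So Halvorsen takes precedence.

Halvorsen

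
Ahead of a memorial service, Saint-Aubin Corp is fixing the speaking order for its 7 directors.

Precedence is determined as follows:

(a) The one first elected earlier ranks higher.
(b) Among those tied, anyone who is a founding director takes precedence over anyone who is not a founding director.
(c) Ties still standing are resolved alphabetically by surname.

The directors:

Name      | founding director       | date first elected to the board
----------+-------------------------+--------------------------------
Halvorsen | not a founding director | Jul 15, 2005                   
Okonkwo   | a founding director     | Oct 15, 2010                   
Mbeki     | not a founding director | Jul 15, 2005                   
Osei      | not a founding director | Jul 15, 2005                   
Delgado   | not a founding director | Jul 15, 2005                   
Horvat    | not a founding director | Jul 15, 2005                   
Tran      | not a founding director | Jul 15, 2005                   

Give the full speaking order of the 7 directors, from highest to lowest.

Delgado, Halvorsen, Horvat, Mbeki, Osei, Tran, Okonkwo

By date first elected to the board (earlier first): Delgado, Halvorsen, Horvat, Mbeki, Osei and Tran (each Jul 15, 2005); then Okonkwo (Oct 15, 2010).
Delgado, Halvorsen, Horvat, Mbeki, Osei and Tran are each not a founding director, so the next rule applies.
Among Delgado, Halvorsen, Horvat, Mbeki, Osei and Tran, alphabetically by surname: Delgado before Halvorsen before Horvat before Mbeki before Osei before Tran.
Full order: Delgado, Halvorsen, Horvat, Mbeki, Osei, Tran, Okonkwo.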